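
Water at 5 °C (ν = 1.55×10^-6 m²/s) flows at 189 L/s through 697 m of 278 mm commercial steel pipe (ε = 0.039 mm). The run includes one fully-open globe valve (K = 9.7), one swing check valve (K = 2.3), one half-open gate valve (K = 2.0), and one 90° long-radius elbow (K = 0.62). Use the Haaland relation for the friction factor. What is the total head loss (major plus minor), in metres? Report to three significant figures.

H_L ≈ 25.2 m

V = 4Q/(πD²) = 3.114 m/s; V²/2g = 0.4942 m
Re = 5.58×10^5, ε/D = 1.40×10^-4 → f = 0.01454 (Haaland)
Major: h_f = f(L/D)·V²/2g = 0.01454·2507·0.4942 = 18.02 m
Minor: ΣK = 14.6; h_m = ΣK·V²/2g = 7.225 m
Total H_L = 18.02 + 7.225 = 25.24 m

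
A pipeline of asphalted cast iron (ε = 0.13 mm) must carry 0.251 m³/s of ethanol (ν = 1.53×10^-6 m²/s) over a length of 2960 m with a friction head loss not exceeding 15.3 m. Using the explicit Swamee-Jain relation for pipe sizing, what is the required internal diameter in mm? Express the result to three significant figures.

D ≈ 447 mm

Swamee-Jain (Type III): D = 0.66·[ε^1.25·(LQ²/(gh_f))^4.75 + ν·Q^9.4·(L/(gh_f))^5.2]^0.04
LQ²/(gh_f) = 1.242; L/(gh_f) = 19.72
Term 1 = ε^1.25·(…)^4.75 = 3.89×10^-5; Term 2 = ν·Q^9.4·(…)^5.2 = 1.88×10^-5
D = 0.66·(3.89×10^-5 + 1.88×10^-5)^0.04 = 0.4467 m = 447 mm
Check: V = 1.60 m/s, Re = 4.68×10^5, f = 0.01638, h_f = 14.2 m ≈ 15.3 m ✓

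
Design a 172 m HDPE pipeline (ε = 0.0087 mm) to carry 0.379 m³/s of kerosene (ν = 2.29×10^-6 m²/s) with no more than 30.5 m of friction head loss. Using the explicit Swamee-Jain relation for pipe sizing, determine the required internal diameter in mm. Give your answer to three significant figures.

Swamee-Jain (Type III): D = 0.66·[ε^1.25·(LQ²/(gh_f))^4.75 + ν·Q^9.4·(L/(gh_f))^5.2]^0.04
LQ²/(gh_f) = 0.08257; L/(gh_f) = 0.5749
Term 1 = ε^1.25·(…)^4.75 = 3.38×10^-12; Term 2 = ν·Q^9.4·(…)^5.2 = 1.41×10^-11
D = 0.66·(3.38×10^-12 + 1.41×10^-11)^0.04 = 0.2450 m = 245 mm
Check: V = 8.04 m/s, Re = 8.60×10^5, f = 0.01264, h_f = 29.2 m ≈ 30.5 m ✓

D ≈ 245 mm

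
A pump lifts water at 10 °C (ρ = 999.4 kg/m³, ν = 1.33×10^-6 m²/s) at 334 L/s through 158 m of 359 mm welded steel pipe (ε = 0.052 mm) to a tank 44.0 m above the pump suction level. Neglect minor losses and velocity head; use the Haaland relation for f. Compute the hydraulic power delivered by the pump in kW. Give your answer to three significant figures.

P_hyd ≈ 155 kW

V = 4Q/(πD²) = 3.300 m/s; Re = 8.91×10^5; ε/D = 1.45×10^-4; f = 0.01405
h_f = f(L/D)V²/2g = 3.432 m
Total head H = z + h_f = 44.0 + 3.432 = 47.43 m
P_hyd = ρgQH = 999.4·9.81·0.334·47.43 = 155.3 kW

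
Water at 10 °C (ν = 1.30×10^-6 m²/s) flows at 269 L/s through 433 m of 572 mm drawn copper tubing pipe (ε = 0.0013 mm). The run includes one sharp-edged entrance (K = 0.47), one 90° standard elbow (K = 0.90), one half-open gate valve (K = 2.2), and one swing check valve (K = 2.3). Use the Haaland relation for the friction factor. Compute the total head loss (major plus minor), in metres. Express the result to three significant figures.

V = 4Q/(πD²) = 1.047 m/s; V²/2g = 0.05585 m
Re = 4.61×10^5, ε/D = 2.27×10^-6 → f = 0.01328 (Haaland)
Major: h_f = f(L/D)·V²/2g = 0.01328·757.0·0.05585 = 0.5615 m
Minor: ΣK = 5.87; h_m = ΣK·V²/2g = 0.3279 m
Total H_L = 0.5615 + 0.3279 = 0.8894 m

H_L ≈ 0.889 m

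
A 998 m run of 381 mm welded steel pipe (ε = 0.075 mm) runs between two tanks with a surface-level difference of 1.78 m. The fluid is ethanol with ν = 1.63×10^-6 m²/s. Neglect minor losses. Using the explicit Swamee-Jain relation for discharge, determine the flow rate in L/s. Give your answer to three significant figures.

Q ≈ 101 L/s

Swamee-Jain (Type II): Q = -0.965·√(gD⁵h_f/L)·ln[ε/(3.7D) + √(3.17ν²L/(gD³h_f))]
√(gD⁵h_f/L) = √(9.81·0.381⁵·1.78/998) = 0.01185
ε/(3.7D) = 5.32×10^-5; √(3.17ν²L/(gD³h_f)) = 9.33×10^-5
Q = -0.965·0.01185·ln(1.465×10^-4) = 0.1010 m³/s
Check: V = 0.886 m/s, Re = 2.07×10^5, f = 0.01703, h_f = 1.78 m ≈ 1.78 m ✓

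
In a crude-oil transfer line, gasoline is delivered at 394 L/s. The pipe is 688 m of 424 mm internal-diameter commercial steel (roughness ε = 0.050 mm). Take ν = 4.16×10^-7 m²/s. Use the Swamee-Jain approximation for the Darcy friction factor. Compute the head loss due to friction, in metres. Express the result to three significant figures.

V = 4Q/(πD²) = 4·0.394/(π·0.424²) = 2.790 m/s
Re = VD/ν = 2.790·0.424/4.16×10^-7 = 2.84×10^6 → turbulent
ε/D = 0.050/424 = 1.18×10^-4
Swamee-Jain: f = 0.01298
h_f = f(L/D)V²/(2g) = 0.01298·(688/0.424)·2.790²/(2·9.81) = 8.356 m

h_f ≈ 8.36 m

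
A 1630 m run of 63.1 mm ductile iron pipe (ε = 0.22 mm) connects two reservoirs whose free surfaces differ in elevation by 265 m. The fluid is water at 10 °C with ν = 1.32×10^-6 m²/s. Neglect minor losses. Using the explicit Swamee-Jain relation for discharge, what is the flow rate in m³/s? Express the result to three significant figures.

Swamee-Jain (Type II): Q = -0.965·√(gD⁵h_f/L)·ln[ε/(3.7D) + √(3.17ν²L/(gD³h_f))]
√(gD⁵h_f/L) = √(9.81·0.0631⁵·265/1630) = 0.001263
ε/(3.7D) = 9.42×10^-4; √(3.17ν²L/(gD³h_f)) = 1.17×10^-4
Q = -0.965·0.001263·ln(0.001060) = 0.008349 m³/s
Check: V = 2.67 m/s, Re = 1.28×10^5, f = 0.02847, h_f = 267 m ≈ 265 m ✓

Q ≈ 0.00835 m³/s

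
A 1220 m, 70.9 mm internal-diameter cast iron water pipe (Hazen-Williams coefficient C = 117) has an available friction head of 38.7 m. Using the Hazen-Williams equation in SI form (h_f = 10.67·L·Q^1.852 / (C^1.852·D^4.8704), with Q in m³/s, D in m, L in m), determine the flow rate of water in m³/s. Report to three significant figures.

Q ≈ 0.00480 m³/s

Rearranging: Q = [h_f·C^1.852·D^4.8704 / (10.67·L)]^(1/1.852)
Q = [38.7·117^1.852·0.0709^4.8704 / (10.67·1220)]^0.540 = 0.004800 m³/s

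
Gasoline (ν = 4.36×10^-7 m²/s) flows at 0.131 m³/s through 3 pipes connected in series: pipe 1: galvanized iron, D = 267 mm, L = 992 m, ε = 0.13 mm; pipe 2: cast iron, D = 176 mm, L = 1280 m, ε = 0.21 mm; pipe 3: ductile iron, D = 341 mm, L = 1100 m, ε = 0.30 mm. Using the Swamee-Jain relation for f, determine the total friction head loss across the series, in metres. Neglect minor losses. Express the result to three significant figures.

H ≈ 247 m

Pipe 1: V = 2.340 m/s, Re = 1.43×10^6, ε/D = 4.87×10^-4, f = 0.01705, h_1 = f(L/D)V²/2g = 17.67 m
Pipe 2: V = 5.385 m/s, Re = 2.17×10^6, ε/D = 0.00119, f = 0.02069, h_2 = f(L/D)V²/2g = 222.3 m
Pipe 3: V = 1.434 m/s, Re = 1.12×10^6, ε/D = 8.80×10^-4, f = 0.01942, h_3 = f(L/D)V²/2g = 6.570 m
Series → Q common, losses add: H = Σh = 246.6 m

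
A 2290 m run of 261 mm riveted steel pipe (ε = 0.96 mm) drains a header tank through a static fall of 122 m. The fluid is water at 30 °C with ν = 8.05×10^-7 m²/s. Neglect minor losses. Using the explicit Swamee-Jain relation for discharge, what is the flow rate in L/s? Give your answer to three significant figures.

Swamee-Jain (Type II): Q = -0.965·√(gD⁵h_f/L)·ln[ε/(3.7D) + √(3.17ν²L/(gD³h_f))]
√(gD⁵h_f/L) = √(9.81·0.261⁵·122/2290) = 0.02516
ε/(3.7D) = 9.94×10^-4; √(3.17ν²L/(gD³h_f)) = 1.49×10^-5
Q = -0.965·0.02516·ln(0.001009) = 0.1675 m³/s
Check: V = 3.13 m/s, Re = 1.02×10^6, f = 0.02791, h_f = 122 m ≈ 122 m ✓

Q ≈ 167 L/s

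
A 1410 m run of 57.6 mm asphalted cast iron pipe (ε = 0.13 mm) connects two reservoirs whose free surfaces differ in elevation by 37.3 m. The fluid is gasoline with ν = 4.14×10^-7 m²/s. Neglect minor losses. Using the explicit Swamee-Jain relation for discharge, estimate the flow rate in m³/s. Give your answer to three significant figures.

Q ≈ 0.00284 m³/s

Swamee-Jain (Type II): Q = -0.965·√(gD⁵h_f/L)·ln[ε/(3.7D) + √(3.17ν²L/(gD³h_f))]
√(gD⁵h_f/L) = √(9.81·0.0576⁵·37.3/1410) = 4.056×10^-4
ε/(3.7D) = 6.10×10^-4; √(3.17ν²L/(gD³h_f)) = 1.05×10^-4
Q = -0.965·4.056×10^-4·ln(7.147×10^-4) = 0.002835 m³/s
Check: V = 1.09 m/s, Re = 1.51×10^5, f = 0.02546, h_f = 37.6 m ≈ 37.3 m ✓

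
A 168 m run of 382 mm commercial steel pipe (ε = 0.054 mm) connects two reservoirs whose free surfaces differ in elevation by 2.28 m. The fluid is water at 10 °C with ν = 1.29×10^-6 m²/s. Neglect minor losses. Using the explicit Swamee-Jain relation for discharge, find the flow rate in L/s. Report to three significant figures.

Q ≈ 306 L/s

Swamee-Jain (Type II): Q = -0.965·√(gD⁵h_f/L)·ln[ε/(3.7D) + √(3.17ν²L/(gD³h_f))]
√(gD⁵h_f/L) = √(9.81·0.382⁵·2.28/168) = 0.03291
ε/(3.7D) = 3.82×10^-5; √(3.17ν²L/(gD³h_f)) = 2.67×10^-5
Q = -0.965·0.03291·ln(6.487×10^-5) = 0.3062 m³/s
Check: V = 2.67 m/s, Re = 7.91×10^5, f = 0.01432, h_f = 2.29 m ≈ 2.28 m ✓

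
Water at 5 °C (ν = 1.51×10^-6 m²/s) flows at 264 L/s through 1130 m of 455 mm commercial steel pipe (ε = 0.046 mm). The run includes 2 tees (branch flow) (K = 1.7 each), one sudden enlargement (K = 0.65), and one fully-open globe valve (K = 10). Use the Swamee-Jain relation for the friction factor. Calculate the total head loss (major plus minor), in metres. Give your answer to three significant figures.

V = 4Q/(πD²) = 1.624 m/s; V²/2g = 0.1344 m
Re = 4.89×10^5, ε/D = 1.01×10^-4 → f = 0.01452 (Swamee-Jain)
Major: h_f = f(L/D)·V²/2g = 0.01452·2484·0.1344 = 4.844 m
Minor: ΣK = 14.1; h_m = ΣK·V²/2g = 1.888 m
Total H_L = 4.844 + 1.888 = 6.732 m

H_L ≈ 6.73 m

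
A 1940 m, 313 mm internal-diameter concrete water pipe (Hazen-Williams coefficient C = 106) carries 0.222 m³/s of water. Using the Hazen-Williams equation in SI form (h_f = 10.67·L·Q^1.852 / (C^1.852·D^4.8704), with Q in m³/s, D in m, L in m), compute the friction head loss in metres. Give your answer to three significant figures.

h_f = 10.67·1940·0.222^1.852 / (106^1.852·0.313^4.8704) = 64.78 m

h_f ≈ 64.8 m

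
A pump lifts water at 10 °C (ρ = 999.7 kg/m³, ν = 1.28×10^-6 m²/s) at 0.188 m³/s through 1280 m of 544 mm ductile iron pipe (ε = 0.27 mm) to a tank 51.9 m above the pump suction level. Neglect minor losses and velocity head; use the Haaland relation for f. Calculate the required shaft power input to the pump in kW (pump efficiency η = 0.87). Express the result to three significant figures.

P_shaft ≈ 113 kW

V = 4Q/(πD²) = 0.8089 m/s; Re = 3.44×10^5; ε/D = 4.96×10^-4; f = 0.01790
h_f = f(L/D)V²/2g = 1.404 m
Total head H = z + h_f = 51.9 + 1.404 = 53.30 m
P_hyd = ρgQH = 999.7·9.81·0.188·53.30 = 98.28 kW
P_shaft = P_hyd/η = 98.28/0.87 = 113.0 kW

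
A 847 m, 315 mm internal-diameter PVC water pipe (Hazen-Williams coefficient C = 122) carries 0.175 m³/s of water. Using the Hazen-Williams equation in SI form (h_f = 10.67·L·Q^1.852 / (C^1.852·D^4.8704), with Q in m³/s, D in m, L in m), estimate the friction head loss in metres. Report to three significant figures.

h_f = 10.67·847·0.175^1.852 / (122^1.852·0.315^4.8704) = 13.60 m

h_f ≈ 13.6 m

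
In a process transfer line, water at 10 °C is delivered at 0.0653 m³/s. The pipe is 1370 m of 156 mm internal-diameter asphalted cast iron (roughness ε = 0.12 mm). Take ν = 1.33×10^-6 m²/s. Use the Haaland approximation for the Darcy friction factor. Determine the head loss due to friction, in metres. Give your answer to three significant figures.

h_f ≈ 101 m

V = 4Q/(πD²) = 4·0.0653/(π·0.156²) = 3.416 m/s
Re = VD/ν = 3.416·0.156/1.33×10^-6 = 4.01×10^5 → turbulent
ε/D = 0.12/156 = 7.69×10^-4
Haaland: f = 0.01925
h_f = f(L/D)V²/(2g) = 0.01925·(1370/0.156)·3.416²/(2·9.81) = 100.6 m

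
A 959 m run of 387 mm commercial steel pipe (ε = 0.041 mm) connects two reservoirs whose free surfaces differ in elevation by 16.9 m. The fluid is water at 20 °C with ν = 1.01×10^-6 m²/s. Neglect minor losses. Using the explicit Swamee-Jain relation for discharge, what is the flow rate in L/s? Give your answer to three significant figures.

Q ≈ 373 L/s

Swamee-Jain (Type II): Q = -0.965·√(gD⁵h_f/L)·ln[ε/(3.7D) + √(3.17ν²L/(gD³h_f))]
√(gD⁵h_f/L) = √(9.81·0.387⁵·16.9/959) = 0.03874
ε/(3.7D) = 2.86×10^-5; √(3.17ν²L/(gD³h_f)) = 1.80×10^-5
Q = -0.965·0.03874·ln(4.660×10^-5) = 0.3729 m³/s
Check: V = 3.17 m/s, Re = 1.21×10^6, f = 0.01339, h_f = 17.0 m ≈ 16.9 m ✓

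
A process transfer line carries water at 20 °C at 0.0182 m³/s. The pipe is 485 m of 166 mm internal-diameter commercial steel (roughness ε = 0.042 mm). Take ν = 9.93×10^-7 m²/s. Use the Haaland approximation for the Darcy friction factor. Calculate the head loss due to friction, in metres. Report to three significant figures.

V = 4Q/(πD²) = 4·0.0182/(π·0.166²) = 0.8409 m/s
Re = VD/ν = 0.8409·0.166/9.93×10^-7 = 1.41×10^5 → turbulent
ε/D = 0.042/166 = 2.53×10^-4
Haaland: f = 0.01803
h_f = f(L/D)V²/(2g) = 0.01803·(485/0.166)·0.8409²/(2·9.81) = 1.899 m

h_f ≈ 1.90 m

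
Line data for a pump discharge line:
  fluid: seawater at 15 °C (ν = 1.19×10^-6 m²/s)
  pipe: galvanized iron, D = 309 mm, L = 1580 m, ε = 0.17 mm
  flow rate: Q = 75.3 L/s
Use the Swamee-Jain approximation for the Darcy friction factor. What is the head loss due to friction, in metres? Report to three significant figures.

V = 4Q/(πD²) = 4·0.0753/(π·0.309²) = 1.004 m/s
Re = VD/ν = 1.004·0.309/1.19×10^-6 = 2.61×10^5 → turbulent
ε/D = 0.17/309 = 5.50×10^-4
Swamee-Jain: f = 0.01879
h_f = f(L/D)V²/(2g) = 0.01879·(1580/0.309)·1.004²/(2·9.81) = 4.938 m

h_f ≈ 4.94 m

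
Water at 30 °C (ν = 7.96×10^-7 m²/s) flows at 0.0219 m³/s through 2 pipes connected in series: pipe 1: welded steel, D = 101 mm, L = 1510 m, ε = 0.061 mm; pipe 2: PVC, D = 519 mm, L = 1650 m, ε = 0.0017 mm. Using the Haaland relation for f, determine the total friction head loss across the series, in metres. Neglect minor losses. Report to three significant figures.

H ≈ 105 m

Pipe 1: V = 2.733 m/s, Re = 3.47×10^5, ε/D = 6.04×10^-4, f = 0.01851, h_1 = f(L/D)V²/2g = 105.4 m
Pipe 2: V = 0.1035 m/s, Re = 6.75×10^4, ε/D = 3.28×10^-6, f = 0.01939, h_2 = f(L/D)V²/2g = 0.03367 m
Series → Q common, losses add: H = Σh = 105.4 m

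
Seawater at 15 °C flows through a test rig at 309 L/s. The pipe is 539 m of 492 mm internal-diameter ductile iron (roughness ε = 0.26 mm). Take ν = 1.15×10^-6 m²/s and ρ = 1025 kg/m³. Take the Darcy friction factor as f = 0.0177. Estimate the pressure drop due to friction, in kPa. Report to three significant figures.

Δp ≈ 26.3 kPa

V = 4Q/(πD²) = 4·0.309/(π·0.492²) = 1.625 m/s
h_f = f(L/D)V²/(2g) = 0.01770·(539/0.492)·1.625²/(2·9.81) = 2.611 m
Δp = ρg·h_f = 1025·9.81·2.611 = 26.25 kPa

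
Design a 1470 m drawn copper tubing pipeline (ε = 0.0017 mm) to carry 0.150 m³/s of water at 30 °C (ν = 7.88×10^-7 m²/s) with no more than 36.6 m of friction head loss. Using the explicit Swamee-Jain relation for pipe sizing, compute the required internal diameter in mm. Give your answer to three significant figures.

Swamee-Jain (Type III): D = 0.66·[ε^1.25·(LQ²/(gh_f))^4.75 + ν·Q^9.4·(L/(gh_f))^5.2]^0.04
LQ²/(gh_f) = 0.09212; L/(gh_f) = 4.094
Term 1 = ε^1.25·(…)^4.75 = 7.39×10^-13; Term 2 = ν·Q^9.4·(…)^5.2 = 2.16×10^-11
D = 0.66·(7.39×10^-13 + 2.16×10^-11)^0.04 = 0.2475 m = 247 mm
Check: V = 3.12 m/s, Re = 9.79×10^5, f = 0.01182, h_f = 34.8 m ≈ 36.6 m ✓

D ≈ 247 mm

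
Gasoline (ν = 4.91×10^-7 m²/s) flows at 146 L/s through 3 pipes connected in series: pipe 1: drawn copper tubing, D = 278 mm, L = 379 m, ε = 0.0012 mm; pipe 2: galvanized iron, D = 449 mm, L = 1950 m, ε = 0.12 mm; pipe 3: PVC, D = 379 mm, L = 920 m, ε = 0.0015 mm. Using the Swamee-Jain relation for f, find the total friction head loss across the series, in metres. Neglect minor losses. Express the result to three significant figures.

Pipe 1: V = 2.405 m/s, Re = 1.36×10^6, ε/D = 4.32×10^-6, f = 0.01116, h_1 = f(L/D)V²/2g = 4.486 m
Pipe 2: V = 0.9221 m/s, Re = 8.43×10^5, ε/D = 2.67×10^-4, f = 0.01559, h_2 = f(L/D)V²/2g = 2.933 m
Pipe 3: V = 1.294 m/s, Re = 9.99×10^5, ε/D = 3.96×10^-6, f = 0.01171, h_3 = f(L/D)V²/2g = 2.426 m
Series → Q common, losses add: H = Σh = 9.845 m

H ≈ 9.85 m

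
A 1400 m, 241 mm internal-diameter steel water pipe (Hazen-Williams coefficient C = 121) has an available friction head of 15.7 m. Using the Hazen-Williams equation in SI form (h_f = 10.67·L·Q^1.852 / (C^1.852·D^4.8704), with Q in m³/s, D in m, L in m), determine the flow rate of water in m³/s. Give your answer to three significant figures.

Q ≈ 0.0707 m³/s

Rearranging: Q = [h_f·C^1.852·D^4.8704 / (10.67·L)]^(1/1.852)
Q = [15.7·121^1.852·0.241^4.8704 / (10.67·1400)]^0.540 = 0.07070 m³/s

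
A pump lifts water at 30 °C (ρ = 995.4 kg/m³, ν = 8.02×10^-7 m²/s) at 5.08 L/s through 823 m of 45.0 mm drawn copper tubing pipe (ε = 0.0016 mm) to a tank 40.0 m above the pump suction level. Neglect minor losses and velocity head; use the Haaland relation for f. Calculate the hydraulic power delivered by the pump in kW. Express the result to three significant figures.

P_hyd ≈ 9.56 kW

V = 4Q/(πD²) = 3.194 m/s; Re = 1.79×10^5; ε/D = 3.56×10^-5; f = 0.01605
h_f = f(L/D)V²/2g = 152.6 m
Total head H = z + h_f = 40.0 + 152.6 = 192.6 m
P_hyd = ρgQH = 995.4·9.81·0.00508·192.6 = 9.556 kW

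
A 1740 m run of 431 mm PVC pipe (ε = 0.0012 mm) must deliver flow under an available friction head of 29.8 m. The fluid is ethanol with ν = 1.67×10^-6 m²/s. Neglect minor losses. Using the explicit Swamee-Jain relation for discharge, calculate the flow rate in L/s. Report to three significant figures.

Swamee-Jain (Type II): Q = -0.965·√(gD⁵h_f/L)·ln[ε/(3.7D) + √(3.17ν²L/(gD³h_f))]
√(gD⁵h_f/L) = √(9.81·0.431⁵·29.8/1740) = 0.04999
ε/(3.7D) = 7.52×10^-7; √(3.17ν²L/(gD³h_f)) = 2.56×10^-5
Q = -0.965·0.04999·ln(2.639×10^-5) = 0.5086 m³/s
Check: V = 3.49 m/s, Re = 9.00×10^5, f = 0.01188, h_f = 29.7 m ≈ 29.8 m ✓

Q ≈ 509 L/s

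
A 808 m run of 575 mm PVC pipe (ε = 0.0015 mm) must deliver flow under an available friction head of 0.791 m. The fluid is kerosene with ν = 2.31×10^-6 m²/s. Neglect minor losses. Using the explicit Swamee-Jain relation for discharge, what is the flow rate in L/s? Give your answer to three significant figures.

Swamee-Jain (Type II): Q = -0.965·√(gD⁵h_f/L)·ln[ε/(3.7D) + √(3.17ν²L/(gD³h_f))]
√(gD⁵h_f/L) = √(9.81·0.575⁵·0.791/808) = 0.02457
ε/(3.7D) = 7.05×10^-7; √(3.17ν²L/(gD³h_f)) = 9.63×10^-5
Q = -0.965·0.02457·ln(9.696×10^-5) = 0.2191 m³/s
Check: V = 0.844 m/s, Re = 2.10×10^5, f = 0.01541, h_f = 0.786 m ≈ 0.791 m ✓

Q ≈ 219 L/s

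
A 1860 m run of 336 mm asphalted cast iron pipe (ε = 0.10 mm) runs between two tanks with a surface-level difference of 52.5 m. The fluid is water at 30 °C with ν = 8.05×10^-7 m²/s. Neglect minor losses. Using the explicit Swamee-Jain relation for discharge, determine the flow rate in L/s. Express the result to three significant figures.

Q ≈ 308 L/s

Swamee-Jain (Type II): Q = -0.965·√(gD⁵h_f/L)·ln[ε/(3.7D) + √(3.17ν²L/(gD³h_f))]
√(gD⁵h_f/L) = √(9.81·0.336⁵·52.5/1860) = 0.03444
ε/(3.7D) = 8.04×10^-5; √(3.17ν²L/(gD³h_f)) = 1.40×10^-5
Q = -0.965·0.03444·ln(9.442×10^-5) = 0.3080 m³/s
Check: V = 3.47 m/s, Re = 1.45×10^6, f = 0.01552, h_f = 52.8 m ≈ 52.5 m ✓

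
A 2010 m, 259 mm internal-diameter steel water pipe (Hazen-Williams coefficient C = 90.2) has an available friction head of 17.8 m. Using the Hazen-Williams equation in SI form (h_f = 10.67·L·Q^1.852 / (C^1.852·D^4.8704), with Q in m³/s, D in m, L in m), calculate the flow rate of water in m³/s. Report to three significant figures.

Q ≈ 0.0561 m³/s

Rearranging: Q = [h_f·C^1.852·D^4.8704 / (10.67·L)]^(1/1.852)
Q = [17.8·90.2^1.852·0.259^4.8704 / (10.67·2010)]^0.540 = 0.05607 m³/s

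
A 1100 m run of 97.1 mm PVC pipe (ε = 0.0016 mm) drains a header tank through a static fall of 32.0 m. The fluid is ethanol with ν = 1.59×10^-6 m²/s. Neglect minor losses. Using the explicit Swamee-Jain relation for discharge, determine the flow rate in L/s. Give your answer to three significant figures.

Swamee-Jain (Type II): Q = -0.965·√(gD⁵h_f/L)·ln[ε/(3.7D) + √(3.17ν²L/(gD³h_f))]
√(gD⁵h_f/L) = √(9.81·0.0971⁵·32.0/1100) = 0.001569
ε/(3.7D) = 4.45×10^-6; √(3.17ν²L/(gD³h_f)) = 1.75×10^-4
Q = -0.965·0.001569·ln(1.796×10^-4) = 0.01306 m³/s
Check: V = 1.76 m/s, Re = 1.08×10^5, f = 0.01769, h_f = 31.8 m ≈ 32.0 m ✓

Q ≈ 13.1 L/s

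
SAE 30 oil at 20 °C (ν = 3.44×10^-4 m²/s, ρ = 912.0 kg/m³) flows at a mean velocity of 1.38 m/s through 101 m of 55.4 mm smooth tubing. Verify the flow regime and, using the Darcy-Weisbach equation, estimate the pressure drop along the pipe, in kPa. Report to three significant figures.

Re = VD/ν = 1.38·0.05540/3.44×10^-4 = 222 → laminar (Re < 2300)
f = 64/Re = 0.2880
h_f = f(L/D)V²/(2g) = 0.2880·(101/0.05540)·1.38²/(2·9.81) = 50.96 m
Δp = ρg·h_f = 912.0·9.81·50.96 = 455.9 kPa

Δp ≈ 456 kPa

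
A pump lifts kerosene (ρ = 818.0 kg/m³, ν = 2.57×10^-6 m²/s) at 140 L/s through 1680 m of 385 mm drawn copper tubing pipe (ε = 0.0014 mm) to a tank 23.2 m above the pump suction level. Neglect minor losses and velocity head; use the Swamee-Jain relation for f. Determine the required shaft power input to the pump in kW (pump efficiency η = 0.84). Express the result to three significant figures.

V = 4Q/(πD²) = 1.203 m/s; Re = 1.80×10^5; ε/D = 3.64×10^-6; f = 0.01588
h_f = f(L/D)V²/2g = 5.109 m
Total head H = z + h_f = 23.2 + 5.109 = 28.31 m
P_hyd = ρgQH = 818.0·9.81·0.140·28.31 = 31.80 kW
P_shaft = P_hyd/η = 31.80/0.84 = 37.86 kW

P_shaft ≈ 37.9 kW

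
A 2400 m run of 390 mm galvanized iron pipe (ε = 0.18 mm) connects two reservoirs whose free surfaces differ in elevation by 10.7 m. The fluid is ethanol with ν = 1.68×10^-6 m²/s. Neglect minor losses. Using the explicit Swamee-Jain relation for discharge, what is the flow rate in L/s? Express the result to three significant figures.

Q ≈ 165 L/s

Swamee-Jain (Type II): Q = -0.965·√(gD⁵h_f/L)·ln[ε/(3.7D) + √(3.17ν²L/(gD³h_f))]
√(gD⁵h_f/L) = √(9.81·0.390⁵·10.7/2400) = 0.01986
ε/(3.7D) = 1.25×10^-4; √(3.17ν²L/(gD³h_f)) = 5.87×10^-5
Q = -0.965·0.01986·ln(1.835×10^-4) = 0.1649 m³/s
Check: V = 1.38 m/s, Re = 3.20×10^5, f = 0.01802, h_f = 10.8 m ≈ 10.7 m ✓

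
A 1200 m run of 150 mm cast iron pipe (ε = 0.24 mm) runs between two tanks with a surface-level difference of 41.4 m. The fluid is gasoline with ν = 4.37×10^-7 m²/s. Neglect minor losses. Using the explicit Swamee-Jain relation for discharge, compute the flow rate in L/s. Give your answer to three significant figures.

Q ≈ 37.6 L/s

Swamee-Jain (Type II): Q = -0.965·√(gD⁵h_f/L)·ln[ε/(3.7D) + √(3.17ν²L/(gD³h_f))]
√(gD⁵h_f/L) = √(9.81·0.150⁵·41.4/1200) = 0.005070
ε/(3.7D) = 4.32×10^-4; √(3.17ν²L/(gD³h_f)) = 2.30×10^-5
Q = -0.965·0.005070·ln(4.555×10^-4) = 0.03764 m³/s
Check: V = 2.13 m/s, Re = 7.31×10^5, f = 0.02248, h_f = 41.6 m ≈ 41.4 m ✓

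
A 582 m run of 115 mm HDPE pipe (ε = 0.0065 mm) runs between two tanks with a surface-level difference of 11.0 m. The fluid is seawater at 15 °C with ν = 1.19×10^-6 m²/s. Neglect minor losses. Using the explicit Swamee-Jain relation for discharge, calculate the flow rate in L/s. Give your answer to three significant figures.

Q ≈ 16.5 L/s

Swamee-Jain (Type II): Q = -0.965·√(gD⁵h_f/L)·ln[ε/(3.7D) + √(3.17ν²L/(gD³h_f))]
√(gD⁵h_f/L) = √(9.81·0.115⁵·11.0/582) = 0.001931
ε/(3.7D) = 1.53×10^-5; √(3.17ν²L/(gD³h_f)) = 1.26×10^-4
Q = -0.965·0.001931·ln(1.414×10^-4) = 0.01652 m³/s
Check: V = 1.59 m/s, Re = 1.54×10^5, f = 0.01679, h_f = 11.0 m ≈ 11.0 m ✓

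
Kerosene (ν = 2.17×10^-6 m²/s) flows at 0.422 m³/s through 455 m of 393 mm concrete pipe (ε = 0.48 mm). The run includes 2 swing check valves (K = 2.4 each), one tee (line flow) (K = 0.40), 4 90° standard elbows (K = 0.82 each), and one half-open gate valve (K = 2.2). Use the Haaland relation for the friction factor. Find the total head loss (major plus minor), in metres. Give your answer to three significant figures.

V = 4Q/(πD²) = 3.479 m/s; V²/2g = 0.6168 m
Re = 6.30×10^5, ε/D = 0.00122 → f = 0.02103 (Haaland)
Major: h_f = f(L/D)·V²/2g = 0.02103·1158·0.6168 = 15.02 m
Minor: ΣK = 10.7; h_m = ΣK·V²/2g = 6.588 m
Total H_L = 15.02 + 6.588 = 21.61 m

H_L ≈ 21.6 m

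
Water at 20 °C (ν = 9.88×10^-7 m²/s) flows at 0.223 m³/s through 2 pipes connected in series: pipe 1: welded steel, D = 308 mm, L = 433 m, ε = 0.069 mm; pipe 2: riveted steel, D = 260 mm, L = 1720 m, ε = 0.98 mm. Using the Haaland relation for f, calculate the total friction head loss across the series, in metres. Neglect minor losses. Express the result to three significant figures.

H ≈ 177 m

Pipe 1: V = 2.993 m/s, Re = 9.33×10^5, ε/D = 2.24×10^-4, f = 0.01491, h_1 = f(L/D)V²/2g = 9.571 m
Pipe 2: V = 4.200 m/s, Re = 1.11×10^6, ε/D = 0.00377, f = 0.02808, h_2 = f(L/D)V²/2g = 167.0 m
Series → Q common, losses add: H = Σh = 176.6 m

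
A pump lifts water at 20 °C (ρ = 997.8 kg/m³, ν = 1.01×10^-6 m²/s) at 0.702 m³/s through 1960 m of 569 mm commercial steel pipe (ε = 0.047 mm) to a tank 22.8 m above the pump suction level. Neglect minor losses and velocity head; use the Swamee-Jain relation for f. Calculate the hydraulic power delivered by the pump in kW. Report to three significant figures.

V = 4Q/(πD²) = 2.761 m/s; Re = 1.56×10^6; ε/D = 8.26×10^-5; f = 0.01277
h_f = f(L/D)V²/2g = 17.09 m
Total head H = z + h_f = 22.8 + 17.09 = 39.89 m
P_hyd = ρgQH = 997.8·9.81·0.702·39.89 = 274.1 kW

P_hyd ≈ 274 kW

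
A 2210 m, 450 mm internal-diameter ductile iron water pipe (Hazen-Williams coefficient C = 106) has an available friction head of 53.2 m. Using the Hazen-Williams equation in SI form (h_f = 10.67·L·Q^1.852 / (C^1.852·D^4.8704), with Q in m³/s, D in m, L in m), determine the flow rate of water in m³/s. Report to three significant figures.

Q ≈ 0.483 m³/s

Rearranging: Q = [h_f·C^1.852·D^4.8704 / (10.67·L)]^(1/1.852)
Q = [53.2·106^1.852·0.450^4.8704 / (10.67·2210)]^0.540 = 0.4833 m³/s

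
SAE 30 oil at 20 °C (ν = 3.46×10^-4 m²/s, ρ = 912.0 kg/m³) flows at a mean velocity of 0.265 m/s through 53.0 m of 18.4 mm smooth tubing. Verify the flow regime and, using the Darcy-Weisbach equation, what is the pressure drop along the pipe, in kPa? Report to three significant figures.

Δp ≈ 419 kPa

Re = VD/ν = 0.265·0.01840/3.46×10^-4 = 14.1 → laminar (Re < 2300)
f = 64/Re = 4.541
h_f = f(L/D)V²/(2g) = 4.541·(53.0/0.01840)·0.265²/(2·9.81) = 46.82 m
Δp = ρg·h_f = 912.0·9.81·46.82 = 418.9 kPa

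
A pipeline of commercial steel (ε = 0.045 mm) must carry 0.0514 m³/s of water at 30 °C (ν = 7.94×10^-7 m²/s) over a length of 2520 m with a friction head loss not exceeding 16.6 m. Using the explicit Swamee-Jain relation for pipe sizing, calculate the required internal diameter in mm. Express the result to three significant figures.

Swamee-Jain (Type III): D = 0.66·[ε^1.25·(LQ²/(gh_f))^4.75 + ν·Q^9.4·(L/(gh_f))^5.2]^0.04
LQ²/(gh_f) = 0.04088; L/(gh_f) = 15.47
Term 1 = ε^1.25·(…)^4.75 = 9.36×10^-13; Term 2 = ν·Q^9.4·(…)^5.2 = 9.31×10^-13
D = 0.66·(9.36×10^-13 + 9.31×10^-13)^0.04 = 0.2241 m = 224 mm
Check: V = 1.30 m/s, Re = 3.68×10^5, f = 0.01597, h_f = 15.6 m ≈ 16.6 m ✓

D ≈ 224 mm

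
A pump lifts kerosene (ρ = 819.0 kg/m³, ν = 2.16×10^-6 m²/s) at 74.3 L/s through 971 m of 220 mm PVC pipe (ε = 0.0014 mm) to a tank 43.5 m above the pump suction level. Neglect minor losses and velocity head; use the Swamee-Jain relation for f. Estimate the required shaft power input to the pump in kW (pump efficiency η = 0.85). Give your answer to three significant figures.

V = 4Q/(πD²) = 1.955 m/s; Re = 1.99×10^5; ε/D = 6.36×10^-6; f = 0.01560
h_f = f(L/D)V²/2g = 13.41 m
Total head H = z + h_f = 43.5 + 13.41 = 56.91 m
P_hyd = ρgQH = 819.0·9.81·0.0743·56.91 = 33.97 kW
P_shaft = P_hyd/η = 33.97/0.85 = 39.97 kW

P_shaft ≈ 40.0 kW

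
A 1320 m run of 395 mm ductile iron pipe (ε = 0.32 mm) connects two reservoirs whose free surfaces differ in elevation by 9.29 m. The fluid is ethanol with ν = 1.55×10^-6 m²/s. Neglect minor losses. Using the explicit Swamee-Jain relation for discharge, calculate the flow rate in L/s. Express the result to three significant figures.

Swamee-Jain (Type II): Q = -0.965·√(gD⁵h_f/L)·ln[ε/(3.7D) + √(3.17ν²L/(gD³h_f))]
√(gD⁵h_f/L) = √(9.81·0.395⁵·9.29/1320) = 0.02577
ε/(3.7D) = 2.19×10^-4; √(3.17ν²L/(gD³h_f)) = 4.23×10^-5
Q = -0.965·0.02577·ln(2.613×10^-4) = 0.2051 m³/s
Check: V = 1.67 m/s, Re = 4.27×10^5, f = 0.01960, h_f = 9.35 m ≈ 9.29 m ✓

Q ≈ 205 L/s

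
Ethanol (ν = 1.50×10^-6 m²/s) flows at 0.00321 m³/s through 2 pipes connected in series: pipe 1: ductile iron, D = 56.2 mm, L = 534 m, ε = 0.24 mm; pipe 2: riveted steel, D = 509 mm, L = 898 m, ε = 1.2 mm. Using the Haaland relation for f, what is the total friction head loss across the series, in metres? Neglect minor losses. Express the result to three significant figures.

H ≈ 25.1 m

Pipe 1: V = 1.294 m/s, Re = 4.85×10^4, ε/D = 0.00427, f = 0.03090, h_1 = f(L/D)V²/2g = 25.05 m
Pipe 2: V = 0.01578 m/s, Re = 5350, ε/D = 0.00236, f = 0.03927, h_2 = f(L/D)V²/2g = 8.788×10^-4 m
Series → Q common, losses add: H = Σh = 25.06 m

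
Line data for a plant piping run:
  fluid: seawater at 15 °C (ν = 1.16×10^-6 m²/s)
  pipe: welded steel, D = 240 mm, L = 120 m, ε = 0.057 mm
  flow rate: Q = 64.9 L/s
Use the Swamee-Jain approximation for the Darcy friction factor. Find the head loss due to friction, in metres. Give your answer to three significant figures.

h_f ≈ 0.872 m

V = 4Q/(πD²) = 4·0.0649/(π·0.240²) = 1.435 m/s
Re = VD/ν = 1.435·0.240/1.16×10^-6 = 2.97×10^5 → turbulent
ε/D = 0.057/240 = 2.37×10^-4
Swamee-Jain: f = 0.01662
h_f = f(L/D)V²/(2g) = 0.01662·(120/0.240)·1.435²/(2·9.81) = 0.8718 m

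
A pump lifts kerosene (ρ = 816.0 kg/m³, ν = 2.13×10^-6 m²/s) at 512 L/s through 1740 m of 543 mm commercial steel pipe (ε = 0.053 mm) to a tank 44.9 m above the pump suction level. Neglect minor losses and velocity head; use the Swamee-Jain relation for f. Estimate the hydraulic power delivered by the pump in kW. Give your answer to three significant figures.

P_hyd ≈ 231 kW

V = 4Q/(πD²) = 2.211 m/s; Re = 5.64×10^5; ε/D = 9.76×10^-5; f = 0.01424
h_f = f(L/D)V²/2g = 11.37 m
Total head H = z + h_f = 44.9 + 11.37 = 56.27 m
P_hyd = ρgQH = 816.0·9.81·0.512·56.27 = 230.6 kW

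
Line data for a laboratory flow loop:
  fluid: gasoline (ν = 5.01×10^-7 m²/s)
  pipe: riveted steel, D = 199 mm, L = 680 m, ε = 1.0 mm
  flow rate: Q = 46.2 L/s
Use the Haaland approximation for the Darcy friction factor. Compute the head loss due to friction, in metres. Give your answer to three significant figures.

V = 4Q/(πD²) = 4·0.0462/(π·0.199²) = 1.485 m/s
Re = VD/ν = 1.485·0.199/5.01×10^-7 = 5.90×10^5 → turbulent
ε/D = 1.0/199 = 0.00503
Haaland: f = 0.03062
h_f = f(L/D)V²/(2g) = 0.03062·(680/0.199)·1.485²/(2·9.81) = 11.77 m

h_f ≈ 11.8 m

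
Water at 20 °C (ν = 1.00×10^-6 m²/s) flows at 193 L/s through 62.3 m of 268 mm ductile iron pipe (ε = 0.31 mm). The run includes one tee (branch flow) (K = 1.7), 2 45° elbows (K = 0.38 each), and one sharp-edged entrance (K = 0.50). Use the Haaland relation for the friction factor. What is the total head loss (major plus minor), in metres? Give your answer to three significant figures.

H_L ≈ 4.63 m

V = 4Q/(πD²) = 3.421 m/s; V²/2g = 0.5966 m
Re = 9.17×10^5, ε/D = 0.00116 → f = 0.02065 (Haaland)
Major: h_f = f(L/D)·V²/2g = 0.02065·232.5·0.5966 = 2.864 m
Minor: ΣK = 2.96; h_m = ΣK·V²/2g = 1.766 m
Total H_L = 2.864 + 1.766 = 4.630 m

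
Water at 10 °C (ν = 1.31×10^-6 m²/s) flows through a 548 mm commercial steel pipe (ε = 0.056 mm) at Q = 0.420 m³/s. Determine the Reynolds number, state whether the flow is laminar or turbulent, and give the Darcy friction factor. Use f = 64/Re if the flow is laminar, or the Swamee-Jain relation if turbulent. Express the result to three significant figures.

Re ≈ 7.45×10^5; turbulent; f ≈ 0.0139

V = 4Q/(πD²) = 1.781 m/s
Re = VD/ν = 1.781·0.548/1.31×10^-6 = 7.45×10^5
Re > 4000 → turbulent; ε/D = 1.02×10^-4
Swamee-Jain: f = 0.01390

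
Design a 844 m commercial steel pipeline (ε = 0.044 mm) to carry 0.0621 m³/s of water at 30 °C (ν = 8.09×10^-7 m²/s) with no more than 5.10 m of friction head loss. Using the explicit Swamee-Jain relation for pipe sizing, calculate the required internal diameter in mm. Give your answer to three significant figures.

D ≈ 245 mm

Swamee-Jain (Type III): D = 0.66·[ε^1.25·(LQ²/(gh_f))^4.75 + ν·Q^9.4·(L/(gh_f))^5.2]^0.04
LQ²/(gh_f) = 0.06506; L/(gh_f) = 16.87
Term 1 = ε^1.25·(…)^4.75 = 8.27×10^-12; Term 2 = ν·Q^9.4·(…)^5.2 = 8.79×10^-12
D = 0.66·(8.27×10^-12 + 8.79×10^-12)^0.04 = 0.2448 m = 245 mm
Check: V = 1.32 m/s, Re = 3.99×10^5, f = 0.01565, h_f = 4.79 m ≈ 5.10 m ✓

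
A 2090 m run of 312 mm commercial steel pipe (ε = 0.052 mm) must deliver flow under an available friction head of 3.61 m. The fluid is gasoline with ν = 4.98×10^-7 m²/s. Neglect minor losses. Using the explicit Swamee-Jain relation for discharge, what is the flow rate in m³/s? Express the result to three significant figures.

Swamee-Jain (Type II): Q = -0.965·√(gD⁵h_f/L)·ln[ε/(3.7D) + √(3.17ν²L/(gD³h_f))]
√(gD⁵h_f/L) = √(9.81·0.312⁵·3.61/2090) = 0.007078
ε/(3.7D) = 4.50×10^-5; √(3.17ν²L/(gD³h_f)) = 3.91×10^-5
Q = -0.965·0.007078·ln(8.413×10^-5) = 0.06409 m³/s
Check: V = 0.838 m/s, Re = 5.25×10^5, f = 0.01512, h_f = 3.63 m ≈ 3.61 m ✓

Q ≈ 0.0641 m³/s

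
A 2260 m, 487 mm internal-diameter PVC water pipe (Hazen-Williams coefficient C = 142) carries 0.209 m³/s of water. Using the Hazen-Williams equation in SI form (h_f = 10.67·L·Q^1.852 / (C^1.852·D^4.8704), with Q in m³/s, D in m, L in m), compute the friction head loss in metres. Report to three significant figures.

h_f = 10.67·2260·0.209^1.852 / (142^1.852·0.487^4.8704) = 4.560 m

h_f ≈ 4.56 m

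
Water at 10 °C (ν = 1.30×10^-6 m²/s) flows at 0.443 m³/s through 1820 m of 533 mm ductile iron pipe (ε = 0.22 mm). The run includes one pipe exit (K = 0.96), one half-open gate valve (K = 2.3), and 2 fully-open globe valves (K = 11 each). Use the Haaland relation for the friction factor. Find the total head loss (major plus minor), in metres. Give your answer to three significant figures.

H_L ≈ 16.5 m

V = 4Q/(πD²) = 1.985 m/s; V²/2g = 0.2009 m
Re = 8.14×10^5, ε/D = 4.13×10^-4 → f = 0.01665 (Haaland)
Major: h_f = f(L/D)·V²/2g = 0.01665·3415·0.2009 = 11.42 m
Minor: ΣK = 25.3; h_m = ΣK·V²/2g = 5.075 m
Total H_L = 11.42 + 5.075 = 16.50 m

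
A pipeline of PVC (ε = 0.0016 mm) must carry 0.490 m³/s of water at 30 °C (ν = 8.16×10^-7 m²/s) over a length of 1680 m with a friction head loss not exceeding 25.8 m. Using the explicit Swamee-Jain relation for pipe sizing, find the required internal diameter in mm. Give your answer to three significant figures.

D ≈ 428 mm

Swamee-Jain (Type III): D = 0.66·[ε^1.25·(LQ²/(gh_f))^4.75 + ν·Q^9.4·(L/(gh_f))^5.2]^0.04
LQ²/(gh_f) = 1.594; L/(gh_f) = 6.638
Term 1 = ε^1.25·(…)^4.75 = 5.21×10^-7; Term 2 = ν·Q^9.4·(…)^5.2 = 1.88×10^-5
D = 0.66·(5.21×10^-7 + 1.88×10^-5)^0.04 = 0.4275 m = 428 mm
Check: V = 3.41 m/s, Re = 1.79×10^6, f = 0.01069, h_f = 24.9 m ≈ 25.8 m ✓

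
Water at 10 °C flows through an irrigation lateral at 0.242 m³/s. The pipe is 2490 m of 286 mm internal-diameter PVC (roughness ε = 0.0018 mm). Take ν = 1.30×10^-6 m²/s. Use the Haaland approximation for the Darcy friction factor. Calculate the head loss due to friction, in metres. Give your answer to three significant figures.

V = 4Q/(πD²) = 4·0.242/(π·0.286²) = 3.767 m/s
Re = VD/ν = 3.767·0.286/1.30×10^-6 = 8.29×10^5 → turbulent
ε/D = 0.0018/286 = 6.29×10^-6
Haaland: f = 0.01206
h_f = f(L/D)V²/(2g) = 0.01206·(2490/0.286)·3.767²/(2·9.81) = 75.92 m

h_f ≈ 75.9 m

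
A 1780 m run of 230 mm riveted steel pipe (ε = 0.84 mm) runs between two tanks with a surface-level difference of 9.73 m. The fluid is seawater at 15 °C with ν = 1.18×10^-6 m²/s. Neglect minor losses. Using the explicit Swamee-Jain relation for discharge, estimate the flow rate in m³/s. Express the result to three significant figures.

Swamee-Jain (Type II): Q = -0.965·√(gD⁵h_f/L)·ln[ε/(3.7D) + √(3.17ν²L/(gD³h_f))]
√(gD⁵h_f/L) = √(9.81·0.230⁵·9.73/1780) = 0.005875
ε/(3.7D) = 9.87×10^-4; √(3.17ν²L/(gD³h_f)) = 8.23×10^-5
Q = -0.965·0.005875·ln(0.001069) = 0.03878 m³/s
Check: V = 0.933 m/s, Re = 1.82×10^5, f = 0.02851, h_f = 9.80 m ≈ 9.73 m ✓

Q ≈ 0.0388 m³/s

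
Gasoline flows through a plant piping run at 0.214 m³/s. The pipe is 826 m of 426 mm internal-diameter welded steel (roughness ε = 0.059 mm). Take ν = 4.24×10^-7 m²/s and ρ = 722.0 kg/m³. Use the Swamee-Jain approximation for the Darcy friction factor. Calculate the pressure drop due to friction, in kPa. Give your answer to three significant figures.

V = 4Q/(πD²) = 4·0.214/(π·0.426²) = 1.501 m/s
Re = VD/ν = 1.501·0.426/4.24×10^-7 = 1.51×10^6 → turbulent
ε/D = 0.059/426 = 1.38×10^-4
Swamee-Jain: f = 0.01369
h_f = f(L/D)V²/(2g) = 0.01369·(826/0.426)·1.501²/(2·9.81) = 3.049 m
Δp = ρg·h_f = 722.0·9.81·3.049 = 21.60 kPa

Δp ≈ 21.6 kPa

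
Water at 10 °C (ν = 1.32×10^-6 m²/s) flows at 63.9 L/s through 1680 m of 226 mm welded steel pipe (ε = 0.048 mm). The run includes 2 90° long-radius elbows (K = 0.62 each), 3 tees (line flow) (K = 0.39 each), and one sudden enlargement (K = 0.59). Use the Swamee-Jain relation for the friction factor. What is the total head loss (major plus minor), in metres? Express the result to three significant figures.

H_L ≈ 16.3 m

V = 4Q/(πD²) = 1.593 m/s; V²/2g = 0.1293 m
Re = 2.73×10^5, ε/D = 2.12×10^-4 → f = 0.01658 (Swamee-Jain)
Major: h_f = f(L/D)·V²/2g = 0.01658·7434·0.1293 = 15.94 m
Minor: ΣK = 3.00; h_m = ΣK·V²/2g = 0.3880 m
Total H_L = 15.94 + 0.3880 = 16.33 m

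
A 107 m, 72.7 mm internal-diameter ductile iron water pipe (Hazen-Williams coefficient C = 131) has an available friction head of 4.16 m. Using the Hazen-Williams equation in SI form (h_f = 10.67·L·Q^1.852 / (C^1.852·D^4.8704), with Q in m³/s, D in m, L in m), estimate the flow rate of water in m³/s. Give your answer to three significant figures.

Q ≈ 0.00641 m³/s

Rearranging: Q = [h_f·C^1.852·D^4.8704 / (10.67·L)]^(1/1.852)
Q = [4.16·131^1.852·0.0727^4.8704 / (10.67·107)]^0.540 = 0.006407 m³/s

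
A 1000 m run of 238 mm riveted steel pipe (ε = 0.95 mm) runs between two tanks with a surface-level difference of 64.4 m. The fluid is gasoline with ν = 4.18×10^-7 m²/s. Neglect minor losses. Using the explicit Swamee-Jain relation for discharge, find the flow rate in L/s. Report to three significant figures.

Swamee-Jain (Type II): Q = -0.965·√(gD⁵h_f/L)·ln[ε/(3.7D) + √(3.17ν²L/(gD³h_f))]
√(gD⁵h_f/L) = √(9.81·0.238⁵·64.4/1000) = 0.02196
ε/(3.7D) = 0.00108; √(3.17ν²L/(gD³h_f)) = 8.06×10^-6
Q = -0.965·0.02196·ln(0.001087) = 0.1446 m³/s
Check: V = 3.25 m/s, Re = 1.85×10^6, f = 0.02850, h_f = 64.5 m ≈ 64.4 m ✓

Q ≈ 145 L/s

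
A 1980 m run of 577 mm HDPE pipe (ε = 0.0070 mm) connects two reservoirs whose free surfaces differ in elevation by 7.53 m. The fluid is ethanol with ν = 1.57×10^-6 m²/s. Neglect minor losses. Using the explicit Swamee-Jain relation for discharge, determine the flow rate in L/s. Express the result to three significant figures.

Q ≈ 482 L/s

Swamee-Jain (Type II): Q = -0.965·√(gD⁵h_f/L)·ln[ε/(3.7D) + √(3.17ν²L/(gD³h_f))]
√(gD⁵h_f/L) = √(9.81·0.577⁵·7.53/1980) = 0.04885
ε/(3.7D) = 3.28×10^-6; √(3.17ν²L/(gD³h_f)) = 3.30×10^-5
Q = -0.965·0.04885·ln(3.630×10^-5) = 0.4819 m³/s
Check: V = 1.84 m/s, Re = 6.77×10^5, f = 0.01264, h_f = 7.51 m ≈ 7.53 m ✓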